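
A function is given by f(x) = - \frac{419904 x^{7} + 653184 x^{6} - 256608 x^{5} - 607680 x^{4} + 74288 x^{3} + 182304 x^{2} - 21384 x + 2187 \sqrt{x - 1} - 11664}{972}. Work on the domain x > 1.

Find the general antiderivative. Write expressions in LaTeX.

F(x) = - 54 x^{8} - 96 x^{7} + 44 x^{6} + \frac{3376 x^{5}}{27} - \frac{4643 x^{4}}{243} - \frac{1688 x^{3}}{27} + 11 x^{2} - \frac{3 x \sqrt{x - 1}}{2} + 12 x + \frac{3 \sqrt{x - 1}}{2} + C

A first test for any F(x): its x-derivative must equal f(x) identically.
Check: d/dx[- 54 x^{8} - 96 x^{7} + 44 x^{6} + \frac{3376 x^{5}}{27} - \frac{4643 x^{4}}{243} - \frac{1688 x^{3}}{27} + 11 x^{2} - \frac{3 x \sqrt{x - 1}}{2} + 12 x + \frac{3 \sqrt{x - 1}}{2}] = \frac{- 419904 x^{7} \sqrt{x - 1} - 653184 x^{6} \sqrt{x - 1} + 256608 x^{5} \sqrt{x - 1} + 607680 x^{4} \sqrt{x - 1} - 74288 x^{3} \sqrt{x - 1} - 182304 x^{2} \sqrt{x - 1} + 21384 x \sqrt{x - 1} - 2187 x + 11664 \sqrt{x - 1} + 2187}{972 \sqrt{x - 1}}, which equals f(x).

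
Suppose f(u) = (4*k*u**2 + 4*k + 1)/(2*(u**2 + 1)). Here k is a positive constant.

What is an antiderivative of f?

An antiderivative is F(u) = 2*k*u + atan(u)/2.

Check any antiderivative F(u) by computing F'(u) and comparing it with f(u).
Check: d/du[2*k*u + atan(u)/2] = (4*k*u**2 + 4*k + 1)/(2*u**2 + 2), which equals f(u).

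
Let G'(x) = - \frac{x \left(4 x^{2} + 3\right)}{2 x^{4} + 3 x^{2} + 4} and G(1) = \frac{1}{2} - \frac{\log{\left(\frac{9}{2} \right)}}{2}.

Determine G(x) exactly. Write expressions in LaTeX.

G(x) = - \frac{\log{\left(x^{4} + \frac{3 x^{2}}{2} + 2 \right)} - 1}{2}

G'(x) matches the chain-rule pattern g'(h)*h' with inner function h(x) = x^{4} + \frac{3 x^{2}}{2} + 2; substituting u = h(x) collapses the integral.
A general antiderivative is - \frac{\log{\left(x^{4} + \frac{3 x^{2}}{2} + 2 \right)}}{2} + C.
The condition gives C = \frac{1}{2} - \frac{\log{\left(\frac{9}{2} \right)}}{2} - (- \frac{\log{\left(\frac{9}{2} \right)}}{2}) = \frac{1}{2}.
So G(x) = - \frac{\log{\left(x^{4} + \frac{3 x^{2}}{2} + 2 \right)} - 1}{2}.
Check: d/dx[- \frac{\log{\left(x^{4} + \frac{3 x^{2}}{2} + 2 \right)} - 1}{2}] = \frac{- 4 x^{3} - 3 x}{2 x^{4} + 3 x^{2} + 4}, which equals G'(x).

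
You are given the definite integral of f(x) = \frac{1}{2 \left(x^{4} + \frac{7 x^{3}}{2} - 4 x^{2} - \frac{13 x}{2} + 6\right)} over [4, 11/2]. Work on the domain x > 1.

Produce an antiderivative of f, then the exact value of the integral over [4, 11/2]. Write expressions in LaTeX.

The denominator factors as \left(x - 1\right)^{2} \left(x + 4\right) \left(2 x + 3\right); partial fractions split f into directly integrable pieces: \frac{8}{125 \left(2 x + 3\right)} - \frac{1}{125 \left(x + 4\right)} - \frac{3}{125 \left(x - 1\right)} + \frac{1}{25 \left(x - 1\right)^{2}}.
F(x) = - \frac{3 \log{\left(x - 1 \right)}}{125} + \frac{4 \log{\left(x + \frac{3}{2} \right)}}{125} - \frac{\log{\left(x + 4 \right)}}{125} - \frac{1}{25 x - 25} is an antiderivative of f.
Check: d/dx[- \frac{3 \log{\left(x - 1 \right)}}{125} + \frac{4 \log{\left(x + \frac{3}{2} \right)}}{125} - \frac{\log{\left(x + 4 \right)}}{125} - \frac{1}{25 x - 25}] = \frac{1}{2 x^{4} + 7 x^{3} - 8 x^{2} - 13 x + 12}, which equals f(x).
F(11/2) = - \frac{3 \log{\left(\frac{9}{2} \right)}}{125} - \frac{\log{\left(\frac{19}{2} \right)}}{125} - \frac{2}{225} + \frac{4 \log{\left(7 \right)}}{125}; F(4) = - \frac{3 \log{\left(3 \right)}}{125} - \frac{\log{\left(8 \right)}}{125} - \frac{1}{75} + \frac{4 \log{\left(\frac{11}{2} \right)}}{125}.
Integral = F(11/2) - F(4) = - \frac{4 \log{\left(\frac{11}{2} \right)}}{125} - \frac{3 \log{\left(\frac{9}{2} \right)}}{125} - \frac{\log{\left(\frac{19}{2} \right)}}{125} + \frac{1}{225} + \frac{\log{\left(8 \right)}}{125} + \frac{3 \log{\left(3 \right)}}{125} + \frac{4 \log{\left(7 \right)}}{125}.

Antiderivative: F(x) = - \frac{3 \log{\left(x - 1 \right)}}{125} + \frac{4 \log{\left(x + \frac{3}{2} \right)}}{125} - \frac{\log{\left(x + 4 \right)}}{125} - \frac{1}{25 x - 25}; value = - \frac{4 \log{\left(\frac{11}{2} \right)}}{125} - \frac{3 \log{\left(\frac{9}{2} \right)}}{125} - \frac{\log{\left(\frac{19}{2} \right)}}{125} + \frac{1}{225} + \frac{\log{\left(8 \right)}}{125} + \frac{3 \log{\left(3 \right)}}{125} + \frac{4 \log{\left(7 \right)}}{125}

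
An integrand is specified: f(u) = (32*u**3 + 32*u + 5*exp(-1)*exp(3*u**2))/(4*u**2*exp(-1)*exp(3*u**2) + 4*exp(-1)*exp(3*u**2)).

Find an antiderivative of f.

An antiderivative is F(u) = -(-15*atan(u) + 16*exp(1)*exp(-3*u**2))/12.

Any candidate F(u) must reproduce f(u) exactly when differentiated.
Check: d/du[-(-15*atan(u) + 16*exp(1)*exp(-3*u**2))/12] = (32*exp(1)*u**3 + 32*exp(1)*u + 5*exp(3*u**2))/(4*u**2*exp(3*u**2) + 4*exp(3*u**2)), which equals f(u).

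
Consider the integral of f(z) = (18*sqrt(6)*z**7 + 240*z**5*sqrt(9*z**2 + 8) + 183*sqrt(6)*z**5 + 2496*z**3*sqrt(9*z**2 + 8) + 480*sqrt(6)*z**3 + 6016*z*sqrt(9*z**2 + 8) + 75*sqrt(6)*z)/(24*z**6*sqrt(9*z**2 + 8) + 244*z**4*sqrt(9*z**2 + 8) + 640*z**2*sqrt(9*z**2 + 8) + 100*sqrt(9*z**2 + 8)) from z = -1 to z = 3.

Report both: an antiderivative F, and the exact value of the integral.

Antiderivative: F(z) = (sqrt(6)*z**2*sqrt(9*z**2 + 8) + 60*z**2*log(4*z**2 + 2/3) + 5*sqrt(6)*sqrt(9*z**2 + 8) + 300*log(4*z**2 + 2/3) - 24)/(12*(z**2 + 5)); value = -5*log(14/3) - sqrt(102)/12 + 4/21 + sqrt(534)/12 + 5*log(110/3)

Any candidate F(z) must reproduce f(z) exactly when differentiated.
F(z) = (sqrt(6)*z**2*sqrt(9*z**2 + 8) + 60*z**2*log(4*z**2 + 2/3) + 5*sqrt(6)*sqrt(9*z**2 + 8) + 300*log(4*z**2 + 2/3) - 24)/(12*(z**2 + 5)) is an antiderivative of f.
Check: d/dz[(sqrt(6)*z**2*sqrt(9*z**2 + 8) + 60*z**2*log(4*z**2 + 2/3) + 5*sqrt(6)*sqrt(9*z**2 + 8) + 300*log(4*z**2 + 2/3) - 24)/(12*(z**2 + 5))] = (18*sqrt(6)*z**7 + 240*z**5*sqrt(9*z**2 + 8) + 183*sqrt(6)*z**5 + 2496*z**3*sqrt(9*z**2 + 8) + 480*sqrt(6)*z**3 + 6016*z*sqrt(9*z**2 + 8) + 75*sqrt(6)*z)/(24*z**6*sqrt(9*z**2 + 8) + 244*z**4*sqrt(9*z**2 + 8) + 640*z**2*sqrt(9*z**2 + 8) + 100*sqrt(9*z**2 + 8)) = f(z).
F(3) = -1/7 + sqrt(534)/12 + 5*log(110/3); F(-1) = -1/3 + sqrt(102)/12 + 5*log(14/3).
Integral = F(3) - F(-1) = -5*log(14/3) - sqrt(102)/12 + 4/21 + sqrt(534)/12 + 5*log(110/3).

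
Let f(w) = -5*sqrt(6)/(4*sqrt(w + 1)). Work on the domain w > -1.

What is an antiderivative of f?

Whatever form F(w) takes, F'(w) = f(w) is non-negotiable.
Check: d/dw[-5*sqrt(3*w/2 + 3/2)] = -5*sqrt(6)/(4*sqrt(w + 1)) = f(w).

An antiderivative is F(w) = -5*sqrt(3*w/2 + 3/2).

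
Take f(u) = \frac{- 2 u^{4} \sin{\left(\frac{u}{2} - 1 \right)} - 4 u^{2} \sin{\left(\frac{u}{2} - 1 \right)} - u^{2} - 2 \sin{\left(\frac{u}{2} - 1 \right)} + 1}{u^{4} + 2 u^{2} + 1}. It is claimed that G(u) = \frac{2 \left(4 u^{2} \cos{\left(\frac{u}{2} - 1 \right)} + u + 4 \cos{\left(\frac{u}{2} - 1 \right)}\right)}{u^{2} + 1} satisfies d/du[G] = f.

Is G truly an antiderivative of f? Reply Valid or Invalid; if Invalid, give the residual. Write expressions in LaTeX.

Invalid: d/du[G] - f = \frac{- 2 u^{4} \sin{\left(\frac{u}{2} - 1 \right)} - 4 u^{2} \sin{\left(\frac{u}{2} - 1 \right)} - u^{2} - 2 \sin{\left(\frac{u}{2} - 1 \right)} + 1}{u^{4} + 2 u^{2} + 1}, which is not 0.

d/du[G] = \frac{- 4 u^{4} \sin{\left(\frac{u}{2} - 1 \right)} - 8 u^{2} \sin{\left(\frac{u}{2} - 1 \right)} - 2 u^{2} - 4 \sin{\left(\frac{u}{2} - 1 \right)} + 2}{u^{4} + 2 u^{2} + 1}
d/du[G] - f(u) = \frac{- 2 u^{4} \sin{\left(\frac{u}{2} - 1 \right)} - 4 u^{2} \sin{\left(\frac{u}{2} - 1 \right)} - u^{2} - 2 \sin{\left(\frac{u}{2} - 1 \right)} + 1}{u^{4} + 2 u^{2} + 1} != 0.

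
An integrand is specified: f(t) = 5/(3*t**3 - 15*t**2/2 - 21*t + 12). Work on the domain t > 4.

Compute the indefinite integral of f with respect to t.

Factor the denominator (3*(t - 4)*(t + 2)*(2*t - 1)) and decompose: f = -8/(21*(2*t - 1)) + 1/(9*(t + 2)) + 5/(63*(t - 4)); each piece integrates to a log, atan, or power term.
Check: d/dt[(5*log(t - 4) - 12*log(t - 1/2) + 7*log(t + 2))/63] = 10/(6*t**3 - 15*t**2 - 42*t + 24), which equals f(t).

F(t) = (5*log(t - 4) - 12*log(t - 1/2) + 7*log(t + 2))/63 + C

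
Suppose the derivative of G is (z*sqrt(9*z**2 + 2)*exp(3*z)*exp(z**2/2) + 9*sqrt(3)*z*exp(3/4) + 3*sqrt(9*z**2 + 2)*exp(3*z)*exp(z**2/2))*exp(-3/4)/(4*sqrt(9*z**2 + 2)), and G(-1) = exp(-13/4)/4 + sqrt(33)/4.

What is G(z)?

Whatever form G(z) takes, its d/dz must return the stated G'(z).
A general antiderivative is 3*sqrt(3*z**2 + 2/3)/4 + exp(z**2/2 + 3*z - 3/4)/4 + C.
The condition gives C = exp(-13/4)/4 + sqrt(33)/4 - (exp(-13/4)/4 + sqrt(33)/4) = 0.
So G(z) = 3*sqrt(3*z**2 + 2/3)/4 + exp(-3/4)*exp(3*z)*exp(z**2/2)/4.
Check: d/dz[3*sqrt(3*z**2 + 2/3)/4 + exp(-3/4)*exp(3*z)*exp(z**2/2)/4] = (z*sqrt(9*z**2 + 2)*exp(3*z)*exp(z**2/2) + 9*sqrt(3)*z*exp(3/4) + 3*sqrt(9*z**2 + 2)*exp(3*z)*exp(z**2/2))*exp(-3/4)/(4*sqrt(9*z**2 + 2)) = G'(z).

G(z) = 3*sqrt(3*z**2 + 2/3)/4 + exp(-3/4)*exp(3*z)*exp(z**2/2)/4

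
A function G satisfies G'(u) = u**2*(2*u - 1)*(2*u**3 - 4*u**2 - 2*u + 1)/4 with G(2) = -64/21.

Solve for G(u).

G(u) = u**7/7 - 5*u**6/12 + u**4/4 - u**3/12 + 2

Whatever form G(u) takes, its d/du must return the stated G'(u).
A general antiderivative is u**7/7 - 5*u**6/12 + u**4/4 - u**3/12 + C.
The condition gives C = -64/21 - (-106/21) = 2.
So G(u) = u**7/7 - 5*u**6/12 + u**4/4 - u**3/12 + 2.
Check: d/du[u**7/7 - 5*u**6/12 + u**4/4 - u**3/12 + 2] = u**6 - 5*u**5/2 + u**3 - u**2/4, which equals G'(u).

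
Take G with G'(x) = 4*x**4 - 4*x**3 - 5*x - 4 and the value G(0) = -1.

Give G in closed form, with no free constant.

Integrate term by term and add the pieces.
A general antiderivative is 4*x**5/5 - x**4 - 5*x**2/2 - 4*x + C.
The condition gives C = -1 - (0) = -1.
So G(x) = 4*x**5/5 - x**4 - 5*x**2/2 - 4*x - 1.
Check: d/dx[4*x**5/5 - x**4 - 5*x**2/2 - 4*x - 1] = 4*x**4 - 4*x**3 - 5*x - 4 = G'(x).

G(x) = 4*x**5/5 - x**4 - 5*x**2/2 - 4*x - 1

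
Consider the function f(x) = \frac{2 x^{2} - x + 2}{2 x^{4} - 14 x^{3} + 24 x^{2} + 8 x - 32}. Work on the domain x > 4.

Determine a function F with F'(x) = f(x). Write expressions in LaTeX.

An antiderivative is F(x) = \frac{27 x \log{\left(x - 4 \right)} - 25 x \log{\left(x - 2 \right)} - 2 x \log{\left(x + 1 \right)} - 54 \log{\left(x - 4 \right)} + 50 \log{\left(x - 2 \right)} + 4 \log{\left(x + 1 \right)} + 24}{36 x - 72}.

The denominator factors as 2 \left(x - 4\right) \left(x - 2\right)^{2} \left(x + 1\right); partial fractions split f into directly integrable pieces: - \frac{1}{18 \left(x + 1\right)} - \frac{25}{36 \left(x - 2\right)} - \frac{2}{3 \left(x - 2\right)^{2}} + \frac{3}{4 \left(x - 4\right)}.
Check: d/dx[\frac{27 x \log{\left(x - 4 \right)} - 25 x \log{\left(x - 2 \right)} - 2 x \log{\left(x + 1 \right)} - 54 \log{\left(x - 4 \right)} + 50 \log{\left(x - 2 \right)} + 4 \log{\left(x + 1 \right)} + 24}{36 x - 72}] = \frac{2 x^{2} - x + 2}{2 x^{4} - 14 x^{3} + 24 x^{2} + 8 x - 32} = f(x).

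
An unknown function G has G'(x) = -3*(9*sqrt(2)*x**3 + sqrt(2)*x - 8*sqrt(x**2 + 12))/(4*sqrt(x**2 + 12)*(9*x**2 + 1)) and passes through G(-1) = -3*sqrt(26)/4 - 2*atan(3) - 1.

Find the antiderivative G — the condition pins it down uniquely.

A candidate passes only if d/dx[G] lands on the given G'(x) exactly.
A general antiderivative is -3*sqrt(x**2/2 + 6)/2 + 2*atan(3*x) + C.
The condition gives C = -3*sqrt(26)/4 - 2*atan(3) - 1 - (-3*sqrt(26)/4 - 2*atan(3)) = -1.
So G(x) = (-3*sqrt(2)*sqrt(x**2 + 12) + 8*atan(3*x) - 4)/4.
Check: d/dx[(-3*sqrt(2)*sqrt(x**2 + 12) + 8*atan(3*x) - 4)/4] = (-27*sqrt(2)*x**3 - 3*sqrt(2)*x + 24*sqrt(x**2 + 12))/(36*x**2*sqrt(x**2 + 12) + 4*sqrt(x**2 + 12)), which equals G'(x).

G(x) = (-3*sqrt(2)*sqrt(x**2 + 12) + 8*atan(3*x) - 4)/4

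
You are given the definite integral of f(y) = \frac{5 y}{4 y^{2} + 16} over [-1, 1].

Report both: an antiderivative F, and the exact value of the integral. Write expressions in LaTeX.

The substitution u = y^{2} + 4 works: f is exactly (dF/du)*(du/dy) for that inner function.
F(y) = \frac{5 \log{\left(y^{2} + 4 \right)}}{8} is an antiderivative of f.
Check: d/dy[\frac{5 \log{\left(y^{2} + 4 \right)}}{8}] = \frac{5 y}{4 y^{2} + 16} = f(y).
F(1) = \frac{5 \log{\left(5 \right)}}{8}; F(-1) = \frac{5 \log{\left(5 \right)}}{8}.
Integral = F(1) - F(-1) = 0.

Antiderivative: F(y) = \frac{5 \log{\left(y^{2} + 4 \right)}}{8}; value = 0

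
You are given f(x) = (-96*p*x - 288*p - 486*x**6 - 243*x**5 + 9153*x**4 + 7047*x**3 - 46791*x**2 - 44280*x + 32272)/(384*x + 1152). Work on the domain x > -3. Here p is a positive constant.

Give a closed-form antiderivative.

An antiderivative is F(x) = (-96*p*x + 3*(-3*x**2 + 3*x + 20)**3 - 128*log(x + 3))/384.

For F(x) to be correct the identity F'(x) - f(x) = 0 must hold.
Check: d/dx[(-96*p*x + 3*(-3*x**2 + 3*x + 20)**3 - 128*log(x + 3))/384] = (-96*p*x - 288*p - 486*x**6 - 243*x**5 + 9153*x**4 + 7047*x**3 - 46791*x**2 - 44280*x + 32272)/(384*x + 1152) = f(x).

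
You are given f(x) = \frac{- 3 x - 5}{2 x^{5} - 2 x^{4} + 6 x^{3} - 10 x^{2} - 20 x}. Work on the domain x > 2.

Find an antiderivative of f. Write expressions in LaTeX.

Factor the denominator (2 x \left(x - 2\right) \left(x + 1\right) \left(x^{2} + 5\right)) and decompose: f = - \frac{5 x - 8}{54 \left(x^{2} + 5\right)} - \frac{1}{18 \left(x + 1\right)} - \frac{11}{108 \left(x - 2\right)} + \frac{1}{4 x}; each piece integrates to a log, atan, or power term.
Check: d/dx[\frac{\log{\left(x \right)}}{4} - \frac{11 \log{\left(x - 2 \right)}}{108} - \frac{\log{\left(x + 1 \right)}}{18} - \frac{5 \log{\left(x^{2} + 5 \right)}}{108} + \frac{4 \sqrt{5} \operatorname{atan}{\left(\frac{\sqrt{5} x}{5} \right)}}{135}] = \frac{- 3 x - 5}{2 x^{5} - 2 x^{4} + 6 x^{3} - 10 x^{2} - 20 x} = f(x).

An antiderivative is F(x) = \frac{\log{\left(x \right)}}{4} - \frac{11 \log{\left(x - 2 \right)}}{108} - \frac{\log{\left(x + 1 \right)}}{18} - \frac{5 \log{\left(x^{2} + 5 \right)}}{108} + \frac{4 \sqrt{5} \operatorname{atan}{\left(\frac{\sqrt{5} x}{5} \right)}}{135}.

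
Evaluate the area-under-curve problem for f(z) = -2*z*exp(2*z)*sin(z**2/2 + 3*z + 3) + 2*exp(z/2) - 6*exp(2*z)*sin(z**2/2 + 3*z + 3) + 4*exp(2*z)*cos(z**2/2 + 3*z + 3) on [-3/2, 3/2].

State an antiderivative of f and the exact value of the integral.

Integrate term by term and add the pieces.
F(z) = 2*(2*exp(z/2) + exp(2*z)*cos(z**2/2 + 3*z + 3)) is an antiderivative of f.
Check: d/dz[2*(2*exp(z/2) + exp(2*z)*cos(z**2/2 + 3*z + 3))] = -2*z*exp(2*z)*sin(z**2/2 + 3*z + 3) + 2*exp(z/2) - 6*exp(2*z)*sin(z**2/2 + 3*z + 3) + 4*exp(2*z)*cos(z**2/2 + 3*z + 3) = f(z).
F(3/2) = 2*exp(3)*cos(69/8) + 4*exp(3/4); F(-3/2) = 2*exp(-3)*cos(3/8) + 4*exp(-3/4).
Integral = F(3/2) - F(-3/2) = 2*exp(3)*cos(69/8) - 4*exp(-3/4) - 2*exp(-3)*cos(3/8) + 4*exp(3/4).

Antiderivative: F(z) = 2*(2*exp(z/2) + exp(2*z)*cos(z**2/2 + 3*z + 3)); value = 2*exp(3)*cos(69/8) - 4*exp(-3/4) - 2*exp(-3)*cos(3/8) + 4*exp(3/4)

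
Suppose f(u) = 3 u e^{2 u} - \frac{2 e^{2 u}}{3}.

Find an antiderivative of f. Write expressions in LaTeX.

An antiderivative is F(u) = \frac{\left(18 u - 13\right) e^{2 u}}{12}.

f has the shape v'r + vr' for v = \frac{3 u}{2} - \frac{13}{12} and r = e^{2 u} — it is the derivative of the product v*r.
Check: d/du[\frac{\left(18 u - 13\right) e^{2 u}}{12}] = 3 u e^{2 u} - \frac{2 e^{2 u}}{3} = f(u).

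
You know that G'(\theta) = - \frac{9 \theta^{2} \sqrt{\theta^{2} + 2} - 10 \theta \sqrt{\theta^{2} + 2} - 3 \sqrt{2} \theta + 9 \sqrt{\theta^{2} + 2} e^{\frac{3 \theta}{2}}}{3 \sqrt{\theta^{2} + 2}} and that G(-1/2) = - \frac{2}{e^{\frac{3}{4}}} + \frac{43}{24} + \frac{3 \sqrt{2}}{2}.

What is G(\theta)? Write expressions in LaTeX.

A candidate passes only if d/d\theta[G] lands on the given G'(\theta) exactly.
A general antiderivative is - \theta^{3} + \frac{5 \theta^{2}}{3} + \sqrt{2 \theta^{2} + 4} - 2 e^{\frac{3 \theta}{2}} + \frac{3}{4} + C.
The condition gives C = - \frac{2}{e^{\frac{3}{4}}} + \frac{43}{24} + \frac{3 \sqrt{2}}{2} - (- \frac{2}{e^{\frac{3}{4}}} + \frac{31}{24} + \frac{3 \sqrt{2}}{2}) = \frac{1}{2}.
So G(\theta) = - \theta^{3} + \frac{5 \theta^{2}}{3} + \sqrt{2} \sqrt{\theta^{2} + 2} - 2 e^{\frac{3 \theta}{2}} + \frac{5}{4}.
Check: d/d\theta[- \theta^{3} + \frac{5 \theta^{2}}{3} + \sqrt{2} \sqrt{\theta^{2} + 2} - 2 e^{\frac{3 \theta}{2}} + \frac{5}{4}] = \frac{- 9 \theta^{2} \sqrt{\theta^{2} + 2} + 10 \theta \sqrt{\theta^{2} + 2} + 3 \sqrt{2} \theta - 9 \sqrt{\theta^{2} + 2} e^{\frac{3 \theta}{2}}}{3 \sqrt{\theta^{2} + 2}}, which equals G'(\theta).

G(\theta) = - \theta^{3} + \frac{5 \theta^{2}}{3} + \sqrt{2} \sqrt{\theta^{2} + 2} - 2 e^{\frac{3 \theta}{2}} + \frac{5}{4}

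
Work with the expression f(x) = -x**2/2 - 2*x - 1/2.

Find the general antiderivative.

Integrate term by term and add the pieces.
Check: d/dx[x*(-x**2 - 6*x - 3)/6] = -x**2/2 - 2*x - 1/2 = f(x).

F(x) = x*(-x**2 - 6*x - 3)/6 + C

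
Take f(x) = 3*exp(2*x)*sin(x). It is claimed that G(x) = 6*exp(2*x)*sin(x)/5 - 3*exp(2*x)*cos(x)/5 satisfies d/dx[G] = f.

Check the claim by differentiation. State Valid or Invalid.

Valid - the claim checks out under differentiation.

d/dx[G] = 3*exp(2*x)*sin(x)
This equals f(x) exactly, so the claim holds.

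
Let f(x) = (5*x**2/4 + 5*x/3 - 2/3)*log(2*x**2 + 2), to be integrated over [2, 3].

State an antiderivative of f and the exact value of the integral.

An antiderivative F(x) passes only if d/dx[F] lands on f(x) exactly.
F(x) = 5*x**3*log(2*x**2 + 2)/12 - 5*x**3/18 + 5*x**2*log(2*x**2 + 2)/6 - 5*x**2/6 - 2*x*log(2*x**2 + 2)/3 + 13*x/6 + 5*log(x**2 + 1)/6 - 13*atan(x)/6 is an antiderivative of f.
Check: d/dx[5*x**3*log(2*x**2 + 2)/12 - 5*x**3/18 + 5*x**2*log(2*x**2 + 2)/6 - 5*x**2/6 - 2*x*log(2*x**2 + 2)/3 + 13*x/6 + 5*log(x**2 + 1)/6 - 13*atan(x)/6] = 5*x**2*log(x**2 + 1)/4 + 5*x**2*log(2)/4 + 5*x*log(x**2 + 1)/3 + 5*x*log(2)/3 - 2*log(x**2 + 1)/3 - 2*log(2)/3, which equals f(x).
F(3) = -17/2 - 13*atan(3)/6 + 5*log(10)/6 + 67*log(20)/4; F(2) = -13*atan(2)/6 - 11/9 + 5*log(5)/6 + 16*log(10)/3.
Integral = F(3) - F(2) = -9*log(10)/2 - 131/18 - 13*atan(3)/6 - 5*log(5)/6 + 13*atan(2)/6 + 67*log(20)/4.

Antiderivative: F(x) = 5*x**3*log(2*x**2 + 2)/12 - 5*x**3/18 + 5*x**2*log(2*x**2 + 2)/6 - 5*x**2/6 - 2*x*log(2*x**2 + 2)/3 + 13*x/6 + 5*log(x**2 + 1)/6 - 13*atan(x)/6; value = -9*log(10)/2 - 131/18 - 13*atan(3)/6 - 5*log(5)/6 + 13*atan(2)/6 + 67*log(20)/4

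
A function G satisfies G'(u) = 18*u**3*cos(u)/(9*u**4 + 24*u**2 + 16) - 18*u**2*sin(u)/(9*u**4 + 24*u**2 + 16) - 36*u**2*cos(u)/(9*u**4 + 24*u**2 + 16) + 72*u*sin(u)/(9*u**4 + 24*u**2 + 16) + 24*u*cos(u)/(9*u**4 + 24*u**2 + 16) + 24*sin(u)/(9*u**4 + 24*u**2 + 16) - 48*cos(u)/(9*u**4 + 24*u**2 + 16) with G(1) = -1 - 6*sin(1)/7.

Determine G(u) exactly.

G(u) = 6*u*sin(u)/(3*u**2 + 4) - 1 - 12*sin(u)/(3*u**2 + 4)

Integrate term by term and add the pieces.
A general antiderivative is -3*(4 - 2*u)*sin(u)/(2*(3*u**2/2 + 2)) + C.
The condition gives C = -1 - 6*sin(1)/7 - (-6*sin(1)/7) = -1.
So G(u) = 6*u*sin(u)/(3*u**2 + 4) - 1 - 12*sin(u)/(3*u**2 + 4).
Check: d/du[6*u*sin(u)/(3*u**2 + 4) - 1 - 12*sin(u)/(3*u**2 + 4)] = (18*u**3*cos(u) - 18*u**2*sin(u) - 36*u**2*cos(u) + 72*u*sin(u) + 24*u*cos(u) + 24*sin(u) - 48*cos(u))/(9*u**4 + 24*u**2 + 16), which equals G'(u).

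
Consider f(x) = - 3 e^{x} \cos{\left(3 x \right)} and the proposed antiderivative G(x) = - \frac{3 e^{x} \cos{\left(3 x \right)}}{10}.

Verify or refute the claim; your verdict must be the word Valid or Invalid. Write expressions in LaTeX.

d/dx[G] = \frac{9 e^{x} \sin{\left(3 x \right)}}{10} - \frac{3 e^{x} \cos{\left(3 x \right)}}{10}
d/dx[G] - f(x) = \frac{9 e^{x} \sin{\left(3 x \right)}}{10} + \frac{27 e^{x} \cos{\left(3 x \right)}}{10} != 0.

Invalid: d/dx[G] - f = \frac{9 e^{x} \sin{\left(3 x \right)}}{10} + \frac{27 e^{x} \cos{\left(3 x \right)}}{10}, which is not 0.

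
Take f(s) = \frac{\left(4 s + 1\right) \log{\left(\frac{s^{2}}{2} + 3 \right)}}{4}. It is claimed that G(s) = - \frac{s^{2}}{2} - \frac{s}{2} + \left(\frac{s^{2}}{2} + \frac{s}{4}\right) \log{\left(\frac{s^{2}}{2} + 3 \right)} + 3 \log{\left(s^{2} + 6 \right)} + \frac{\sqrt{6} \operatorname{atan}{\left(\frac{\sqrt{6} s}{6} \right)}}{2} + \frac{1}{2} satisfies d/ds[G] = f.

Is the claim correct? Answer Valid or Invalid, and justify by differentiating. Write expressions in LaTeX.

Valid - the claim checks out under differentiation.

d/ds[G] = s \log{\left(\frac{s^{2}}{2} + 3 \right)} + \frac{\log{\left(\frac{s^{2}}{2} + 3 \right)}}{4}
This equals f(s) exactly, so the claim holds.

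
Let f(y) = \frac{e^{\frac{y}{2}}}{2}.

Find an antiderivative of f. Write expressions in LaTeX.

Check any antiderivative F(y) by computing F'(y) and comparing it with f(y).
Check: d/dy[e^{\frac{y}{2}}] = \frac{e^{\frac{y}{2}}}{2} = f(y).

An antiderivative is F(y) = e^{\frac{y}{2}}.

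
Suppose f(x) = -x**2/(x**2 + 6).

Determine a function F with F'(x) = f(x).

An antiderivative is F(x) = -x + sqrt(6)*atan(sqrt(6)*x/6).

For F(x) to be correct the identity F'(x) - f(x) = 0 must hold.
Check: d/dx[-x + sqrt(6)*atan(sqrt(6)*x/6)] = -x**2/(x**2 + 6) = f(x).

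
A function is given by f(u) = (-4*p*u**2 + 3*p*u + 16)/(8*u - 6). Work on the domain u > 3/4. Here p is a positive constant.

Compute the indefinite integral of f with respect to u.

A first test for any F(u): its u-derivative must equal f(u) identically.
Check: d/du[-p*u**2/4 + 2*log(4*u - 3)] = (-4*p*u**2 + 3*p*u + 16)/(8*u - 6) = f(u).

F(u) = -p*u**2/4 + 2*log(4*u - 3) + C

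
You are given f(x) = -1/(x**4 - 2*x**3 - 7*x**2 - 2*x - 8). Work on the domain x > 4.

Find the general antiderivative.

F(x) = -log(x - 4)/102 + log(x + 2)/30 - log(x**2 + 1)/85 + 9*atan(x)/85 + C

Factor the denominator ((x - 4)*(x + 2)*(x**2 + 1)) and decompose: f = -(2*x - 9)/(85*(x**2 + 1)) + 1/(30*(x + 2)) - 1/(102*(x - 4)); each piece integrates to a log, atan, or power term.
Check: d/dx[-log(x - 4)/102 + log(x + 2)/30 - log(x**2 + 1)/85 + 9*atan(x)/85] = -1/(x**4 - 2*x**3 - 7*x**2 - 2*x - 8) = f(x).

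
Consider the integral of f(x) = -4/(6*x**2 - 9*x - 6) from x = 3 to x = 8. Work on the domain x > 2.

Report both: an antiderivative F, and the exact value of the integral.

Antiderivative: F(x) = -4*log(x - 2)/15 + 4*log(x + 1/2)/15; value = -4*log(6)/15 - 4*log(7/2)/15 + 4*log(17/2)/15

Factor the denominator (3*(x - 2)*(2*x + 1)) and decompose: f = 8/(15*(2*x + 1)) - 4/(15*(x - 2)); each piece integrates to a log, atan, or power term.
F(x) = -4*log(x - 2)/15 + 4*log(x + 1/2)/15 is an antiderivative of f.
Check: d/dx[-4*log(x - 2)/15 + 4*log(x + 1/2)/15] = -4/(6*x**2 - 9*x - 6) = f(x).
F(8) = -4*log(6)/15 + 4*log(17/2)/15; F(3) = 4*log(7/2)/15.
Integral = F(8) - F(3) = -4*log(6)/15 - 4*log(7/2)/15 + 4*log(17/2)/15.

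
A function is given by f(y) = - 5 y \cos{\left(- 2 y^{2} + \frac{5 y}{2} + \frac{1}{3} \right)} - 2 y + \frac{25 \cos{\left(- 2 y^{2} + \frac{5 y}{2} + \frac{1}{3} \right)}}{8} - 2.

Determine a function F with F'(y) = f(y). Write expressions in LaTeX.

An antiderivative is F(y) = \frac{- 4 y^{2} - 8 y + 5 \sin{\left(- 2 y^{2} + \frac{5 y}{2} + \frac{1}{3} \right)}}{4}.

The integrand splits into summands that can be handled one at a time.
Check: d/dy[\frac{- 4 y^{2} - 8 y + 5 \sin{\left(- 2 y^{2} + \frac{5 y}{2} + \frac{1}{3} \right)}}{4}] = - 5 y \cos{\left(- 2 y^{2} + \frac{5 y}{2} + \frac{1}{3} \right)} - 2 y + \frac{25 \cos{\left(- 2 y^{2} + \frac{5 y}{2} + \frac{1}{3} \right)}}{8} - 2 = f(y).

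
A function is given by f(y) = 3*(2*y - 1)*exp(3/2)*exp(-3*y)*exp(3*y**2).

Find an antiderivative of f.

An antiderivative is F(y) = exp(3/2)*exp(-3*y)*exp(3*y**2).

f has the shape u'v + uv' for u = exp(-3*y) and v = exp(3*y**2 + 3/2) — it is the derivative of the product u*v.
Check: d/dy[exp(3/2)*exp(-3*y)*exp(3*y**2)] = (6*y*exp(3/2)*exp(3*y**2) - 3*exp(3/2)*exp(3*y**2))*exp(-3*y), which equals f(y).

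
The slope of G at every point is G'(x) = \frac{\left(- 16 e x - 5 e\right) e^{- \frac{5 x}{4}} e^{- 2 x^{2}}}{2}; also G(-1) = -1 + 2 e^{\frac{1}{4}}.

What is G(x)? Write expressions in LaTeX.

G'(x) matches the chain-rule pattern g'(h)*h' with inner function h(x) = - 2 x^{2} - \frac{5 x}{4} + 1; substituting u = h(x) collapses the integral.
A general antiderivative is 2 e^{- 2 x^{2} - \frac{5 x}{4} + 1} + C.
The condition gives C = -1 + 2 e^{\frac{1}{4}} - (2 e^{\frac{1}{4}}) = -1.
So G(x) = 2 e^{- 2 x^{2} - \frac{5 x}{4} + 1} - 1.
Check: d/dx[2 e^{- 2 x^{2} - \frac{5 x}{4} + 1} - 1] = \frac{e \left(- 16 x - 5\right) e^{- \frac{5 x}{4}} e^{- 2 x^{2}}}{2}, which equals G'(x).

G(x) = 2 e^{- 2 x^{2} - \frac{5 x}{4} + 1} - 1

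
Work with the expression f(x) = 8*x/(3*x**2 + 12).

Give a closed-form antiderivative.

An antiderivative is F(x) = 4*log(x**2/2 + 2)/3.

The substitution u = x**2/2 + 2 works: f is exactly (dF/du)*(du/dx) for that inner function.
Check: d/dx[4*log(x**2/2 + 2)/3] = 8*x/(3*x**2 + 12) = f(x).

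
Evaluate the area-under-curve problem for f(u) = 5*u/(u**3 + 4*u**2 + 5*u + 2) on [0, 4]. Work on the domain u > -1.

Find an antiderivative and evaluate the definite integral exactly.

The denominator factors as (u + 1)**2*(u + 2); partial fractions split f into directly integrable pieces: -10/(u + 2) + 10/(u + 1) - 5/(u + 1)**2.
F(u) = 10*log(u + 1) - 10*log(u + 2) + 5/(u + 1) is an antiderivative of f.
Check: d/du[10*log(u + 1) - 10*log(u + 2) + 5/(u + 1)] = 5*u/(u**3 + 4*u**2 + 5*u + 2) = f(u).
F(4) = -10*log(6) + 1 + 10*log(5); F(0) = 5 - 10*log(2).
Integral = F(4) - F(0) = -10*log(6) - 4 + 10*log(2) + 10*log(5).

Antiderivative: F(u) = 10*log(u + 1) - 10*log(u + 2) + 5/(u + 1); value = -10*log(6) - 4 + 10*log(2) + 10*log(5)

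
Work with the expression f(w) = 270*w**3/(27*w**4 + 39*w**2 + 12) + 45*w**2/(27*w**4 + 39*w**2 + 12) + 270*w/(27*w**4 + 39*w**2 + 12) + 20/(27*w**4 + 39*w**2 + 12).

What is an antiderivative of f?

The integrand splits into summands that can be handled one at a time.
Check: d/dw[5*log(3*w**2 + 4/3) + 5*atan(w)/3] = (270*w**3 + 45*w**2 + 270*w + 20)/(27*w**4 + 39*w**2 + 12), which equals f(w).

An antiderivative is F(w) = 5*log(3*w**2 + 4/3) + 5*atan(w)/3.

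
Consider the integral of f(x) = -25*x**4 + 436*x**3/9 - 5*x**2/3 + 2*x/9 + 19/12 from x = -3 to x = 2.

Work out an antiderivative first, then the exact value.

Antiderivative: F(x) = -5*x**5 + 5*x**4 + 3*x**3 + 5*x**2 + x/4 + 4*(-4*x**2/3 + x/3 + 1/2)**2; value = -78275/36

Integrate term by term and add the pieces.
F(x) = -5*x**5 + 5*x**4 + 3*x**3 + 5*x**2 + x/4 + 4*(-4*x**2/3 + x/3 + 1/2)**2 is an antiderivative of f.
Check: d/dx[-5*x**5 + 5*x**4 + 3*x**3 + 5*x**2 + x/4 + 4*(-4*x**2/3 + x/3 + 1/2)**2] = -25*x**4 + 436*x**3/9 - 5*x**2/3 + 2*x/9 + 19/12 = f(x).
F(2) = 611/18; F(-3) = 8833/4.
Integral = F(2) - F(-3) = -78275/36.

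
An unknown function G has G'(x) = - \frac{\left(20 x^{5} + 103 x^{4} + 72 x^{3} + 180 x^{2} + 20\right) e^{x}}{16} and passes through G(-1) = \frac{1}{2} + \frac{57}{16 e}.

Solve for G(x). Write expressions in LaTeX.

Recognize the product-rule pattern: G'(x) = u'v + uv' with u = - \frac{5 x^{5}}{4} - \frac{3 x^{4}}{16} - \frac{15 x^{3}}{4} - \frac{5}{4}, v = e^{x}, so integration by parts undoes it.
A general antiderivative is \frac{3 \left(- \frac{5 x^{5}}{3} - \frac{x^{4}}{4} - 5 x^{3} - \frac{5}{3}\right) e^{x}}{4} + C.
The condition gives C = \frac{1}{2} + \frac{57}{16 e} - (\frac{57}{16 e}) = \frac{1}{2}.
So G(x) = - \frac{5 x^{5} e^{x}}{4} - \frac{3 x^{4} e^{x}}{16} - \frac{15 x^{3} e^{x}}{4} - \frac{5 e^{x}}{4} + \frac{1}{2}.
Check: d/dx[- \frac{5 x^{5} e^{x}}{4} - \frac{3 x^{4} e^{x}}{16} - \frac{15 x^{3} e^{x}}{4} - \frac{5 e^{x}}{4} + \frac{1}{2}] = - \frac{5 x^{5} e^{x}}{4} - \frac{103 x^{4} e^{x}}{16} - \frac{9 x^{3} e^{x}}{2} - \frac{45 x^{2} e^{x}}{4} - \frac{5 e^{x}}{4}, which equals G'(x).

G(x) = - \frac{5 x^{5} e^{x}}{4} - \frac{3 x^{4} e^{x}}{16} - \frac{15 x^{3} e^{x}}{4} - \frac{5 e^{x}}{4} + \frac{1}{2}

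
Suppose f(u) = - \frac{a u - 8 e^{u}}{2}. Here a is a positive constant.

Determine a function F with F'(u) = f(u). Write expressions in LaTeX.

An antiderivative is F(u) = - \frac{a u^{2}}{4} + 4 e^{u}.

A candidate is checked by its d/du: the result must match f(u).
Check: d/du[- \frac{a u^{2}}{4} + 4 e^{u}] = - \frac{a u}{2} + 4 e^{u}, which equals f(u).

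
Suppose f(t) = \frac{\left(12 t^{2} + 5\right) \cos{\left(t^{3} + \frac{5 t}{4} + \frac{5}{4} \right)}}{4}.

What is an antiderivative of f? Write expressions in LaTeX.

The substitution u = t^{3} + \frac{5 t}{4} + \frac{5}{4} works: f is exactly (dF/du)*(du/dt) for that inner function.
Check: d/dt[\sin{\left(t^{3} + \frac{5 t}{4} + \frac{5}{4} \right)}] = 3 t^{2} \cos{\left(t^{3} + \frac{5 t}{4} + \frac{5}{4} \right)} + \frac{5 \cos{\left(t^{3} + \frac{5 t}{4} + \frac{5}{4} \right)}}{4}, which equals f(t).

An antiderivative is F(t) = \sin{\left(t^{3} + \frac{5 t}{4} + \frac{5}{4} \right)}.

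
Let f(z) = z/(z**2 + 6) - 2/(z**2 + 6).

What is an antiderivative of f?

The integrand splits into summands that can be handled one at a time.
Check: d/dz[log(z**2 + 6)/2 - sqrt(6)*atan(sqrt(6)*z/6)/3] = (z - 2)/(z**2 + 6), which equals f(z).

An antiderivative is F(z) = log(z**2 + 6)/2 - sqrt(6)*atan(sqrt(6)*z/6)/3.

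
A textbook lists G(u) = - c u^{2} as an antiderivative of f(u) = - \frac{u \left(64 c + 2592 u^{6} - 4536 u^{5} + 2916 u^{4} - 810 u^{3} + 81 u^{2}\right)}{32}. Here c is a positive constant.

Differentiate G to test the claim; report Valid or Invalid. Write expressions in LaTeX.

Invalid: d/du[G] - f = 81 u^{7} - \frac{567 u^{6}}{4} + \frac{729 u^{5}}{8} - \frac{405 u^{4}}{16} + \frac{81 u^{3}}{32}, which is not 0.

d/du[G] = - 2 c u
d/du[G] - f(u) = 81 u^{7} - \frac{567 u^{6}}{4} + \frac{729 u^{5}}{8} - \frac{405 u^{4}}{16} + \frac{81 u^{3}}{32} != 0.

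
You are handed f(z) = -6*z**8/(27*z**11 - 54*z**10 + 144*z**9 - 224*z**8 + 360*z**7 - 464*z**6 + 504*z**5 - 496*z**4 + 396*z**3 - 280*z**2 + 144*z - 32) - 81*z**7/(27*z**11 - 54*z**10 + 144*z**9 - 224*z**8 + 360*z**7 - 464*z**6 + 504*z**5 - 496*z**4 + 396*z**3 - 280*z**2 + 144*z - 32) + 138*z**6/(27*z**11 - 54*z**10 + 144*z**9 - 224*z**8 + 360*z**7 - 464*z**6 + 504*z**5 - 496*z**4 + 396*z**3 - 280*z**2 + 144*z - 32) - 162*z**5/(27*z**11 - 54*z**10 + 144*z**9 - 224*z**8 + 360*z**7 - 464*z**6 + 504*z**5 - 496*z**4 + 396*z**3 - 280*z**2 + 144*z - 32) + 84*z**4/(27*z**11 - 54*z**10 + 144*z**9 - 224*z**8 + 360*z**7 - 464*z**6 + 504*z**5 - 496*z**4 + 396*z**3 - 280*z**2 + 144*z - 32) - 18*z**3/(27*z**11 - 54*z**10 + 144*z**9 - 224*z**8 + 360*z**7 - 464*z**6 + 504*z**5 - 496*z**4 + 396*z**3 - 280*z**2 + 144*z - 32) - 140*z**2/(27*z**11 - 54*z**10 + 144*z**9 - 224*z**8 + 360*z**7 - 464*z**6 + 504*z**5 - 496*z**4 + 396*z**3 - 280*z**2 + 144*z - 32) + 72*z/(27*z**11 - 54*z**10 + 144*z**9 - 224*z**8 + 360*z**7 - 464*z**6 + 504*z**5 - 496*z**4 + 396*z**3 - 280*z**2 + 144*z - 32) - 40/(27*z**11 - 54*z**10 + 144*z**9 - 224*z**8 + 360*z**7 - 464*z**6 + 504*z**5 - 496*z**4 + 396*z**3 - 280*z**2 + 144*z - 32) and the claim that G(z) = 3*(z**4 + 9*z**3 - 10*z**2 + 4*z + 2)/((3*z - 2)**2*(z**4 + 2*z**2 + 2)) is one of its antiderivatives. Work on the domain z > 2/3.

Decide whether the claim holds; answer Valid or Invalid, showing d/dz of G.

d/dz[G] = (-18*z**8 - 243*z**7 + 414*z**6 - 486*z**5 + 252*z**4 - 54*z**3 - 420*z**2 + 216*z - 120)/(27*z**11 - 54*z**10 + 144*z**9 - 224*z**8 + 360*z**7 - 464*z**6 + 504*z**5 - 496*z**4 + 396*z**3 - 280*z**2 + 144*z - 32)
d/dz[G] - f(z) = (-12*z**8 - 162*z**7 + 276*z**6 - 324*z**5 + 168*z**4 - 36*z**3 - 280*z**2 + 144*z - 80)/(27*z**11 - 54*z**10 + 144*z**9 - 224*z**8 + 360*z**7 - 464*z**6 + 504*z**5 - 496*z**4 + 396*z**3 - 280*z**2 + 144*z - 32) != 0.

Invalid: d/dz[G] - f = (-12*z**8 - 162*z**7 + 276*z**6 - 324*z**5 + 168*z**4 - 36*z**3 - 280*z**2 + 144*z - 80)/(27*z**11 - 54*z**10 + 144*z**9 - 224*z**8 + 360*z**7 - 464*z**6 + 504*z**5 - 496*z**4 + 396*z**3 - 280*z**2 + 144*z - 32), which is not 0.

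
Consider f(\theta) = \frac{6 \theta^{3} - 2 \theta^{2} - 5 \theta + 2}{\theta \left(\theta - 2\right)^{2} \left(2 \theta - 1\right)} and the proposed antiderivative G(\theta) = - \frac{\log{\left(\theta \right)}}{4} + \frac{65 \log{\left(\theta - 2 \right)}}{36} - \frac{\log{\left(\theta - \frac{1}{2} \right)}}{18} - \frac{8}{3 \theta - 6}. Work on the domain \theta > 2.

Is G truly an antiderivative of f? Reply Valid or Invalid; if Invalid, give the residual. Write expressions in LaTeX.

d/d\theta[G] = \frac{6 \theta^{3} - 2 \theta^{2} - 5 \theta + 2}{4 \theta^{4} - 18 \theta^{3} + 24 \theta^{2} - 8 \theta}
d/d\theta[G] - f(\theta) = \frac{- 6 \theta^{3} + 2 \theta^{2} + 5 \theta - 2}{4 \theta^{4} - 18 \theta^{3} + 24 \theta^{2} - 8 \theta} != 0.

Invalid: d/d\theta[G] - f = \frac{- 6 \theta^{3} + 2 \theta^{2} + 5 \theta - 2}{4 \theta^{4} - 18 \theta^{3} + 24 \theta^{2} - 8 \theta}, which is not 0.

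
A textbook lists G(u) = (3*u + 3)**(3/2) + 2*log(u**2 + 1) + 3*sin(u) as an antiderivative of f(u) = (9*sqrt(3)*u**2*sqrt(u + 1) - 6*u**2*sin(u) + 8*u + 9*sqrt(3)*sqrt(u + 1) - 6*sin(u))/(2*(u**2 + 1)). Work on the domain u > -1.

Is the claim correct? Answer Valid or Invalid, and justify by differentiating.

d/du[G] = (9*sqrt(3)*u**2*sqrt(u + 1) + 6*u**2*cos(u) + 8*u + 9*sqrt(3)*sqrt(u + 1) + 6*cos(u))/(2*u**2 + 2)
d/du[G] - f(u) = 3*sin(u) + 3*cos(u) != 0.

Invalid: d/du[G] - f = 3*sin(u) + 3*cos(u), which is not 0.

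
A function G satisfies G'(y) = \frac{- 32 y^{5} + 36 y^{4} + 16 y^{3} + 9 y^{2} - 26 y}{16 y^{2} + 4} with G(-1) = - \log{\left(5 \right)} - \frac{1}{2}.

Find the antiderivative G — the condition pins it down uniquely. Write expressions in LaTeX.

G(y) = - \frac{y^{4}}{2} + \frac{3 y^{3}}{4} + \frac{3 y^{2}}{4} - \log{\left(4 y^{2} + 1 \right)}

A candidate passes only if d/dy[G] lands on the given G'(y) exactly.
A general antiderivative is - \frac{y^{4}}{2} + \frac{3 y^{3}}{4} + \frac{3 y^{2}}{4} - \log{\left(4 y^{2} + 1 \right)} + C.
The condition gives C = - \log{\left(5 \right)} - \frac{1}{2} - (- \log{\left(5 \right)} - \frac{1}{2}) = 0.
So G(y) = - \frac{y^{4}}{2} + \frac{3 y^{3}}{4} + \frac{3 y^{2}}{4} - \log{\left(4 y^{2} + 1 \right)}.
Check: d/dy[- \frac{y^{4}}{2} + \frac{3 y^{3}}{4} + \frac{3 y^{2}}{4} - \log{\left(4 y^{2} + 1 \right)}] = \frac{- 32 y^{5} + 36 y^{4} + 16 y^{3} + 9 y^{2} - 26 y}{16 y^{2} + 4} = G'(y).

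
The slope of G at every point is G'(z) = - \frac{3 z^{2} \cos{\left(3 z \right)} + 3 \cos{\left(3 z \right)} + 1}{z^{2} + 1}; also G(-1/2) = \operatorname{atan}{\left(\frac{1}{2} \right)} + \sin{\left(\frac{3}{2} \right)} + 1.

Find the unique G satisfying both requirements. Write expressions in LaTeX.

Since d/dz undoes antidifferentiation here, G(z) must give back the stated G'(z).
A general antiderivative is - \sin{\left(3 z \right)} - \operatorname{atan}{\left(z \right)} + C.
The condition gives C = \operatorname{atan}{\left(\frac{1}{2} \right)} + \sin{\left(\frac{3}{2} \right)} + 1 - (\operatorname{atan}{\left(\frac{1}{2} \right)} + \sin{\left(\frac{3}{2} \right)}) = 1.
So G(z) = - \sin{\left(3 z \right)} - \operatorname{atan}{\left(z \right)} + 1.
Check: d/dz[- \sin{\left(3 z \right)} - \operatorname{atan}{\left(z \right)} + 1] = \frac{- 3 z^{2} \cos{\left(3 z \right)} - 3 \cos{\left(3 z \right)} - 1}{z^{2} + 1}, which equals G'(z).

G(z) = - \sin{\left(3 z \right)} - \operatorname{atan}{\left(z \right)} + 1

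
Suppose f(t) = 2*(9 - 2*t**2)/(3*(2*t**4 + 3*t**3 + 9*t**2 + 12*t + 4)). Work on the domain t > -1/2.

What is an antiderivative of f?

The denominator factors as 3*(t + 1)*(2*t + 1)*(t**2 + 4); partial fractions split f into directly integrable pieces: -2*(3*t + 7)/(15*(t**2 + 4)) + 8/(3*(2*t + 1)) - 14/(15*(t + 1)).
Check: d/dt[(20*log(t + 1/2) - 14*log(t + 1) - 3*log(t**2 + 4) - 7*atan(t/2))/15] = (18 - 4*t**2)/(6*t**4 + 9*t**3 + 27*t**2 + 36*t + 12), which equals f(t).

An antiderivative is F(t) = (20*log(t + 1/2) - 14*log(t + 1) - 3*log(t**2 + 4) - 7*atan(t/2))/15.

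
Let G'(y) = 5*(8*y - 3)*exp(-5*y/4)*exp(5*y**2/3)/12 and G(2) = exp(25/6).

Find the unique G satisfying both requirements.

G(y) = exp(5*y**2/3 - 5*y/4)

G'(y) matches the chain-rule pattern g'(h)*h' with inner function h(y) = 5*y**2/3 - 5*y/4; substituting u = h(y) collapses the integral.
A general antiderivative is exp(5*y**2/3 - 5*y/4) + C.
The condition gives C = exp(25/6) - (exp(25/6)) = 0.
So G(y) = exp(5*y**2/3 - 5*y/4).
Check: d/dy[exp(5*y**2/3 - 5*y/4)] = 10*y*exp(-5*y/4)*exp(5*y**2/3)/3 - 5*exp(-5*y/4)*exp(5*y**2/3)/4, which equals G'(y).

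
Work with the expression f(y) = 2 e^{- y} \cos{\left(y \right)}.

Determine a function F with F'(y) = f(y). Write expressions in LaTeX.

An antiderivative is F(y) = \left(\sin{\left(y \right)} - \cos{\left(y \right)}\right) e^{- y}.

Since d/dy undoes antidifferentiation here, F'(y) = f(y) is required of F(y).
Check: d/dy[\left(\sin{\left(y \right)} - \cos{\left(y \right)}\right) e^{- y}] = 2 e^{- y} \cos{\left(y \right)} = f(y).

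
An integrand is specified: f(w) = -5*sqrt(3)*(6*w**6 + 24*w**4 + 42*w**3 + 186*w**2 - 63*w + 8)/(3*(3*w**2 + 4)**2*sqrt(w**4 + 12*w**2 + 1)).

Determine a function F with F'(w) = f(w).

For F(w) to be correct the identity F'(w) - f(w) = 0 must hold.
Check: d/dw[-5*sqrt(3)*(4*w - 3)*sqrt(w**4 + 12*w**2 + 1)/(6*(3*w**2 + 4))] = (-30*sqrt(3)*w**6 - 120*sqrt(3)*w**4 - 210*sqrt(3)*w**3 - 930*sqrt(3)*w**2 + 315*sqrt(3)*w - 40*sqrt(3))/(27*w**4*sqrt(w**4 + 12*w**2 + 1) + 72*w**2*sqrt(w**4 + 12*w**2 + 1) + 48*sqrt(w**4 + 12*w**2 + 1)), which equals f(w).

An antiderivative is F(w) = -5*sqrt(3)*(4*w - 3)*sqrt(w**4 + 12*w**2 + 1)/(6*(3*w**2 + 4)).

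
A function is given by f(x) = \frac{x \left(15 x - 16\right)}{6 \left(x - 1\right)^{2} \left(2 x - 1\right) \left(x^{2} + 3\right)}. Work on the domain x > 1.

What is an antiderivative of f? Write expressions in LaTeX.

Factor the denominator (6 \left(x - 1\right)^{2} \left(2 x - 1\right) \left(x^{2} + 3\right)) and decompose: f = - \frac{157 x + 267}{624 \left(x^{2} + 3\right)} - \frac{34}{39 \left(2 x - 1\right)} + \frac{11}{16 \left(x - 1\right)} - \frac{1}{24 \left(x - 1\right)^{2}}; each piece integrates to a log, atan, or power term.
Check: d/dx[- \frac{- 858 x \log{\left(x - 1 \right)} + 544 x \log{\left(x - \frac{1}{2} \right)} + 157 x \log{\left(x^{2} + 3 \right)} + 178 \sqrt{3} x \operatorname{atan}{\left(\frac{\sqrt{3} x}{3} \right)} + 858 \log{\left(x - 1 \right)} - 544 \log{\left(x - \frac{1}{2} \right)} - 157 \log{\left(x^{2} + 3 \right)} - 178 \sqrt{3} \operatorname{atan}{\left(\frac{\sqrt{3} x}{3} \right)} - 52}{1248 \left(x - 1\right)}] = \frac{15 x^{2} - 16 x}{12 x^{5} - 30 x^{4} + 60 x^{3} - 96 x^{2} + 72 x - 18}, which equals f(x).

An antiderivative is F(x) = - \frac{- 858 x \log{\left(x - 1 \right)} + 544 x \log{\left(x - \frac{1}{2} \right)} + 157 x \log{\left(x^{2} + 3 \right)} + 178 \sqrt{3} x \operatorname{atan}{\left(\frac{\sqrt{3} x}{3} \right)} + 858 \log{\left(x - 1 \right)} - 544 \log{\left(x - \frac{1}{2} \right)} - 157 \log{\left(x^{2} + 3 \right)} - 178 \sqrt{3} \operatorname{atan}{\left(\frac{\sqrt{3} x}{3} \right)} - 52}{1248 \left(x - 1\right)}.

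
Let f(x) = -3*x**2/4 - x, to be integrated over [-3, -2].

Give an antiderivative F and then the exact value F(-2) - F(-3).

The integrand splits into summands that can be handled one at a time.
F(x) = -x**3/4 - x**2/2 is an antiderivative of f.
Check: d/dx[-x**3/4 - x**2/2] = -3*x**2/4 - x = f(x).
F(-2) = 0; F(-3) = 9/4.
Integral = F(-2) - F(-3) = -9/4.

Antiderivative: F(x) = -x**3/4 - x**2/2; value = -9/4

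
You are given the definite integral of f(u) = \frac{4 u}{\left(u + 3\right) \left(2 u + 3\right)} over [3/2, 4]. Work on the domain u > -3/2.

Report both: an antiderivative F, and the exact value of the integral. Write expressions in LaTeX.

The denominator factors as \left(u + 3\right) \left(2 u + 3\right); partial fractions split f into directly integrable pieces: - \frac{4}{2 u + 3} + \frac{4}{u + 3}.
F(u) = - 2 \log{\left(u + \frac{3}{2} \right)} + 4 \log{\left(u + 3 \right)} is an antiderivative of f.
Check: d/du[- 2 \log{\left(u + \frac{3}{2} \right)} + 4 \log{\left(u + 3 \right)}] = \frac{4 u}{2 u^{2} + 9 u + 9}, which equals f(u).
F(4) = - 2 \log{\left(\frac{11}{2} \right)} + 4 \log{\left(7 \right)}; F(3/2) = - 2 \log{\left(3 \right)} + 4 \log{\left(\frac{9}{2} \right)}.
Integral = F(4) - F(3/2) = - 4 \log{\left(\frac{9}{2} \right)} - 2 \log{\left(\frac{11}{2} \right)} + 2 \log{\left(3 \right)} + 4 \log{\left(7 \right)}.

Antiderivative: F(u) = - 2 \log{\left(u + \frac{3}{2} \right)} + 4 \log{\left(u + 3 \right)}; value = - 4 \log{\left(\frac{9}{2} \right)} - 2 \log{\left(\frac{11}{2} \right)} + 2 \log{\left(3 \right)} + 4 \log{\left(7 \right)}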